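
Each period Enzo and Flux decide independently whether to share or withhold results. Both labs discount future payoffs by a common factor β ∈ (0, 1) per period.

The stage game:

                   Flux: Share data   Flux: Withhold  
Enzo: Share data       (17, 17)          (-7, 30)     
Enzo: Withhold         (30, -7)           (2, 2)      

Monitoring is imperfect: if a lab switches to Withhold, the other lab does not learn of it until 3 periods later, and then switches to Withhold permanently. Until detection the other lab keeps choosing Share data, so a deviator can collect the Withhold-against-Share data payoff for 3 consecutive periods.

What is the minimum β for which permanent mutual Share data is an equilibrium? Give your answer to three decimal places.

The best deviation is to choose Withhold for all 3 undetected periods, earning 30 each, then 2 forever once detected.
Deviation value: 30(1−β^3)/(1−β) + 2β^3/(1−β); cooperation value: 17/(1−β).
IC: 17 ≥ 30(1−β^3) + 2β^3 = 30 − 28β^3.
So β^3 ≥ 13/28, giving β ≥ (13/28)^(1/3) ≈ 0.774.

0.774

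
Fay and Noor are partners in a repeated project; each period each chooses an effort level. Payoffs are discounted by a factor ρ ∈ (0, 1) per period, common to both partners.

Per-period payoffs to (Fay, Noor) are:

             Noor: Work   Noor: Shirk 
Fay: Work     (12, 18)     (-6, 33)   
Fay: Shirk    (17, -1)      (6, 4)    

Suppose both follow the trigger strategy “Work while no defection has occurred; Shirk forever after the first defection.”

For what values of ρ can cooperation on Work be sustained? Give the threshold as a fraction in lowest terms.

15/29

Fay's threshold: (17−12)/(17−6) = 5/11.
Noor's threshold: (33−18)/(33−4) = 15/29.
5/11 < 15/29, so Noor binds and ρ* = 15/29.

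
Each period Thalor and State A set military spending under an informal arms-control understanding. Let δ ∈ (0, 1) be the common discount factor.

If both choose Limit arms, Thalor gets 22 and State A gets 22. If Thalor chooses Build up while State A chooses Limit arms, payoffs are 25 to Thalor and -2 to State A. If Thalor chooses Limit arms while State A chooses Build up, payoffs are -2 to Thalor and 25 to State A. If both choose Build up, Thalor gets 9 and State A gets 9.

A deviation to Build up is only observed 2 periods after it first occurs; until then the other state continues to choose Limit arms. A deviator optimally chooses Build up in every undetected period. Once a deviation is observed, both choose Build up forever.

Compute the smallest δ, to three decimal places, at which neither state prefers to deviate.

The best deviation is to choose Build up for all 2 undetected periods, earning 25 each, then 9 forever once detected.
Deviation value: 25(1−δ^2)/(1−δ) + 9δ^2/(1−δ); cooperation value: 22/(1−δ).
IC: 22 ≥ 25(1−δ^2) + 9δ^2 = 25 − 16δ^2.
So δ^2 ≥ 3/16, giving δ ≥ (3/16)^(1/2) ≈ 0.433.

0.433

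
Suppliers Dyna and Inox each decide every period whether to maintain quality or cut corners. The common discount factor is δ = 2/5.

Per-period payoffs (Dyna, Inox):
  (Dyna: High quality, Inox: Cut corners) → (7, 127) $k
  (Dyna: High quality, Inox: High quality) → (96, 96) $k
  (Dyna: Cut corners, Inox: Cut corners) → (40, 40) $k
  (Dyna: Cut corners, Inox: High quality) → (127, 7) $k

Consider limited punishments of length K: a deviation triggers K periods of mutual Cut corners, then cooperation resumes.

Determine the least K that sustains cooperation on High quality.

2

IC: δ(1−δ^K)/(1−δ) ≥ (127−96)/(96−40) = 31/56.
With δ = 2/5: need 1 − δ^K ≥ 31/56·(1−2/5)/(2/5), i.e. δ^K ≤ 0.1696.
Since (2/5)^1 = 0.4000 and (2/5)^2 = 0.1600, the smallest such K is 2.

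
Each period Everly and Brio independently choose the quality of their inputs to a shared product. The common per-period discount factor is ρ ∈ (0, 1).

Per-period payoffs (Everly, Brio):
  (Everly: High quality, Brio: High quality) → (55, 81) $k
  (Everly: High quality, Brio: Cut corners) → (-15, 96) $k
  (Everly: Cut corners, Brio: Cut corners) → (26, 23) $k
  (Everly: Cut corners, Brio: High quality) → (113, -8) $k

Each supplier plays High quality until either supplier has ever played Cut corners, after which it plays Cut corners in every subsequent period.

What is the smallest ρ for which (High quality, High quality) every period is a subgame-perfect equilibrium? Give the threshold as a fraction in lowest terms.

Everly: cooperation gives 55 each period; deviation gives 113 once then 26 forever.
  55/(1−ρ) ≥ 113 + 26ρ/(1−ρ) ⇒ ρ ≥ 58/87 = 2/3.
Brio: cooperation gives 81 each period; deviation gives 96 once then 23 forever.
  ρ ≥ 15/73.
Both must hold, so the binding constraint is Everly's: ρ ≥ 2/3.

2/3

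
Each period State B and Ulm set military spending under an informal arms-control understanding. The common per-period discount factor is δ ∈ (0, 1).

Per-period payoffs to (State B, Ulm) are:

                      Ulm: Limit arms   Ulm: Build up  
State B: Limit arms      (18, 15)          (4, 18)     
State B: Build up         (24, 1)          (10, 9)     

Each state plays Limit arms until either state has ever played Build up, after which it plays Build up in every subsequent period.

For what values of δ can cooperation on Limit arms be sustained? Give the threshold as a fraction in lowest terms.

State B's threshold: (24−18)/(24−10) = 3/7.
Ulm's threshold: (18−15)/(18−9) = 1/3.
3/7 > 1/3, so State B binds and δ* = 3/7.

3/7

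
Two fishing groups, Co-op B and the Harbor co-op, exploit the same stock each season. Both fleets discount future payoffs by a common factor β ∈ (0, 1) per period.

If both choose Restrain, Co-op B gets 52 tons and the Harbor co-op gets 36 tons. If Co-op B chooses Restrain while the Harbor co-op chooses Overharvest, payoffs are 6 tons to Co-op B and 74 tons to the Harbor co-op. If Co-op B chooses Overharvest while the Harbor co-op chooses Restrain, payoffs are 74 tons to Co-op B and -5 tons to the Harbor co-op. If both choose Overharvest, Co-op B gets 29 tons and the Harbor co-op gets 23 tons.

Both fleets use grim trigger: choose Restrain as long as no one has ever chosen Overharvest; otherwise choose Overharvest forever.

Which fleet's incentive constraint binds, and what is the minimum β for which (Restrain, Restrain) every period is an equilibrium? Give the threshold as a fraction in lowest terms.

Co-op B: cooperation gives 52 each period; deviation gives 74 once then 29 forever.
  52/(1−β) ≥ 74 + 29β/(1−β) ⇒ β ≥ 22/45.
the Harbor co-op: cooperation gives 36 each period; deviation gives 74 once then 23 forever.
  β ≥ 38/51.
Both must hold, so the binding constraint is the Harbor co-op's: β ≥ 38/51.

the Harbor co-op; β ≥ 38/51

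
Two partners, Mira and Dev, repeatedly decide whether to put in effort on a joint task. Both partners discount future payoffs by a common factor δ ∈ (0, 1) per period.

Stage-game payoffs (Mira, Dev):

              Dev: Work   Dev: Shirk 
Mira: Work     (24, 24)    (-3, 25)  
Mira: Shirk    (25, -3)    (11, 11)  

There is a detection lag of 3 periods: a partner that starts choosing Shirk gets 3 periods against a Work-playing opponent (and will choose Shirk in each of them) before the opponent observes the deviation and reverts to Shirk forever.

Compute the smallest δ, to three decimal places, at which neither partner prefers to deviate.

Deviating for the 3 undetected periods gains 25−24 = 1 per period over cooperation, then loses 24−11 = 13 per period forever once punishment starts.
Gain: 1(1 + δ + … + δ^2); loss: 13·δ^3/(1−δ).
No profitable deviation ⇔ 1(1−δ^3) ≤ 13·δ^3, i.e. δ^3 ≥ 1/(1+13) = 1/14.
Hence δ ≥ (1/14)^(1/3) ≈ 0.415.

0.415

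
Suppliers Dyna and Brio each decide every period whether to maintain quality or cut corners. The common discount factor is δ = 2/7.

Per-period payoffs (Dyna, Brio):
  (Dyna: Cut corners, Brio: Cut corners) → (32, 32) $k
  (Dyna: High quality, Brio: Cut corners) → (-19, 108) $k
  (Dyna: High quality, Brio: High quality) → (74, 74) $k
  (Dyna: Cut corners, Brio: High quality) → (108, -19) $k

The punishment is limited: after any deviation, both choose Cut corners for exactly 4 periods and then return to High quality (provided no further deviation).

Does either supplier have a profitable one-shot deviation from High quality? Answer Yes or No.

IC: δ+…+δ^4 ≥ (108−74)/(74−32) = 17/21.
At δ = 2/7: partial sum = 0.3973 < 0.8095. Cooperation not sustainable.

Yes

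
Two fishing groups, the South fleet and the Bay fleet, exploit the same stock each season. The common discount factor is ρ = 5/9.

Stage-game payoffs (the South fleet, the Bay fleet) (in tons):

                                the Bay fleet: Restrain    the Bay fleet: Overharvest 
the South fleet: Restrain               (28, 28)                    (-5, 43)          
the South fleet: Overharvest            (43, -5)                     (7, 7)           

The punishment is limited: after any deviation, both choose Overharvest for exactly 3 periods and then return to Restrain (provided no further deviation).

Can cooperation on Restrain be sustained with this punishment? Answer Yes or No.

IC: ρ+…+ρ^3 ≥ (43−28)/(28−7) = 5/7.
At ρ = 5/9: partial sum = 1.0357 ≥ 0.7143. Cooperation sustainable.

Yes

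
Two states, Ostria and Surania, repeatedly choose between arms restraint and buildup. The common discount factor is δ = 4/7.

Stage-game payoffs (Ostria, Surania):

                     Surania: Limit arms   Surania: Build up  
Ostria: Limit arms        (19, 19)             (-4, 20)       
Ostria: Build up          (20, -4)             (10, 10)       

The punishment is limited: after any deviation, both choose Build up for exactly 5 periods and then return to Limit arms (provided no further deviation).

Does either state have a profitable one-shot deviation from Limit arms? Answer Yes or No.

IC: δ+…+δ^5 ≥ (20−19)/(19−10) = 1/9.
At δ = 4/7: partial sum = 1.2521 ≥ 0.1111. Cooperation sustainable.

No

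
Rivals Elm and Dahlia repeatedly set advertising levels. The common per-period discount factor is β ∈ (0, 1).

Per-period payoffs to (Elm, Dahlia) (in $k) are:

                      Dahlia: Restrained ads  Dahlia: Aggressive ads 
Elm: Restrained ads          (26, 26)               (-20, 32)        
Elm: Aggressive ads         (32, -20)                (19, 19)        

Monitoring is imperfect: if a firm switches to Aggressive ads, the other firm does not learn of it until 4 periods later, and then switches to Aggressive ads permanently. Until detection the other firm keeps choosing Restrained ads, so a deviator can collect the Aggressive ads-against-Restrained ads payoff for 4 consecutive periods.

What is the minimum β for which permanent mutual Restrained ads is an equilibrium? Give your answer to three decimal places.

0.824

A deviator earns 32 for 4 periods, then 19 forever; cooperating earns 26 forever. Multiplying the IC by (1−β):
26 ≥ 32(1−β^4) + 19β^4, so 13·β^4 ≥ 6 and β^4 ≥ 6/13.
β ≥ (6/13)^(1/4) ≈ 0.824.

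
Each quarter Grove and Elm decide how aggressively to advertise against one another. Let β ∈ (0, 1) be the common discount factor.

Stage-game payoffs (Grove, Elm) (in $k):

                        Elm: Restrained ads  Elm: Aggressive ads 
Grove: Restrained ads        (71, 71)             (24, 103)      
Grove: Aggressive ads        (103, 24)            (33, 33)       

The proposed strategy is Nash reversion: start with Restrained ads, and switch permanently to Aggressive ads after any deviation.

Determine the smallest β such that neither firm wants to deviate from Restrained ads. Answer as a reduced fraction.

71/(1−β) ≥ 103 + 33β/(1−β)
71 ≥ 103 − 70β
β ≥ 32/70 = 16/35.

16/35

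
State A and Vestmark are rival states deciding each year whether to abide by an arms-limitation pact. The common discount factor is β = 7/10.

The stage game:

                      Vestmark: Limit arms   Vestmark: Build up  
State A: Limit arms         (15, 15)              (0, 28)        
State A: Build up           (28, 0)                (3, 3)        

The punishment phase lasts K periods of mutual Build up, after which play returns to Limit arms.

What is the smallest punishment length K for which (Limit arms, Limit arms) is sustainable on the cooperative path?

IC: β(1−β^K)/(1−β) ≥ (28−15)/(15−3) = 13/12.
With β = 7/10: need 1 − β^K ≥ 13/12·(1−7/10)/(7/10), i.e. β^K ≤ 0.5357.
Since (7/10)^1 = 0.7000 and (7/10)^2 = 0.4900, the smallest such K is 2.

2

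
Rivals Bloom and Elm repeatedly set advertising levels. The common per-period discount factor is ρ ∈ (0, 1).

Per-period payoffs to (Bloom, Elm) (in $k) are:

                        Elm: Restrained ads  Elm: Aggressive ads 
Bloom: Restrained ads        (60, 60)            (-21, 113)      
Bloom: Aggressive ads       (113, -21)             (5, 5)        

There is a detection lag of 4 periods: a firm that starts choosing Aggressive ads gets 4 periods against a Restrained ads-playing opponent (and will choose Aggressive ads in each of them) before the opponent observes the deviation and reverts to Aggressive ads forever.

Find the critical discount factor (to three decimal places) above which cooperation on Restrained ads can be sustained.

0.837

A deviator earns 113 for 4 periods, then 5 forever; cooperating earns 60 forever. Multiplying the IC by (1−ρ):
60 ≥ 113(1−ρ^4) + 5ρ^4, so 108·ρ^4 ≥ 53 and ρ^4 ≥ 53/108.
ρ ≥ (53/108)^(1/4) ≈ 0.837.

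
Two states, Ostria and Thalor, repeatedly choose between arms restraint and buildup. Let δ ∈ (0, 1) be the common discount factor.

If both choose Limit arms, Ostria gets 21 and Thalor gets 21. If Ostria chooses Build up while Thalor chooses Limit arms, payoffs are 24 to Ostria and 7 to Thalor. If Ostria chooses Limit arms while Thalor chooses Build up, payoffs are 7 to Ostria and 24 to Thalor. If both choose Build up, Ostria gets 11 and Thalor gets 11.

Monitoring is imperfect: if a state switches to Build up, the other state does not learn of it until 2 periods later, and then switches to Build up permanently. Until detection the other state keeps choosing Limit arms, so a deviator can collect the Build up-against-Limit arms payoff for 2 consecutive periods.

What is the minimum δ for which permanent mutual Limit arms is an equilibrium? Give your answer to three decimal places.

0.480

A deviator earns 24 for 2 periods, then 11 forever; cooperating earns 21 forever. Multiplying the IC by (1−δ):
21 ≥ 24(1−δ^2) + 11δ^2, so 13·δ^2 ≥ 3 and δ^2 ≥ 3/13.
δ ≥ (3/13)^(1/2) ≈ 0.480.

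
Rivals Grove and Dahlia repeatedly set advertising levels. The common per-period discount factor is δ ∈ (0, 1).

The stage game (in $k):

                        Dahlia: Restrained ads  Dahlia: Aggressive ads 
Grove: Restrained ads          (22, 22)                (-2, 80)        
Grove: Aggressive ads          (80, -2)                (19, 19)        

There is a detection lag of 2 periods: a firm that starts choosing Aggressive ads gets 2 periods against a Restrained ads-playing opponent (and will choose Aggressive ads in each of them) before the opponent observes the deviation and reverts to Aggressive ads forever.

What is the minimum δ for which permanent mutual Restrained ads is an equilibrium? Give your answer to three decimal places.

0.975

The best deviation is to choose Aggressive ads for all 2 undetected periods, earning 80 each, then 19 forever once detected.
Deviation value: 80(1−δ^2)/(1−δ) + 19δ^2/(1−δ); cooperation value: 22/(1−δ).
IC: 22 ≥ 80(1−δ^2) + 19δ^2 = 80 − 61δ^2.
So δ^2 ≥ 58/61, giving δ ≥ (58/61)^(1/2) ≈ 0.975.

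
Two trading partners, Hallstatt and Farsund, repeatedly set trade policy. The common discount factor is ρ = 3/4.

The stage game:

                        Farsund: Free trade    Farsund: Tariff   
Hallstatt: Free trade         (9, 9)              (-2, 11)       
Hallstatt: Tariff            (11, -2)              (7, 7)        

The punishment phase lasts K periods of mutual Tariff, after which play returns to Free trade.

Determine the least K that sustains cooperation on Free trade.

2

Need Σ_{k=1}^{K} ρ^k ≥ (11−9)/(9−7) = 1.0000 at ρ = 3/4.
At K = 1 the sum is 0.7500 < 1.0000; at K = 2 it is 1.3125 ≥ 1.0000.
So the minimum punishment length is K = 2.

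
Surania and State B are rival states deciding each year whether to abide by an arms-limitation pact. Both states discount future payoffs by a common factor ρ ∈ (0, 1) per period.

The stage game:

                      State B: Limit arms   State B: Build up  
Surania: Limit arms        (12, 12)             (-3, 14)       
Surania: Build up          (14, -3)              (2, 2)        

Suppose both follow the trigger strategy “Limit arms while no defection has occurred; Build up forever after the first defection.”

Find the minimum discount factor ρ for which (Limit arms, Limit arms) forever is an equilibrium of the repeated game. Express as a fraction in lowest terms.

1/6

One-period gain from deviating is 14 − 12 = 2. The loss is 12 − 2 = 10 in every subsequent period, with present value 10·ρ/(1−ρ).
Deviation is unprofitable when 10·ρ/(1−ρ) ≥ 2, i.e. ρ/(1−ρ) ≥ 1/5.
Equivalently ρ ≥ 2/(2+10) = 1/6.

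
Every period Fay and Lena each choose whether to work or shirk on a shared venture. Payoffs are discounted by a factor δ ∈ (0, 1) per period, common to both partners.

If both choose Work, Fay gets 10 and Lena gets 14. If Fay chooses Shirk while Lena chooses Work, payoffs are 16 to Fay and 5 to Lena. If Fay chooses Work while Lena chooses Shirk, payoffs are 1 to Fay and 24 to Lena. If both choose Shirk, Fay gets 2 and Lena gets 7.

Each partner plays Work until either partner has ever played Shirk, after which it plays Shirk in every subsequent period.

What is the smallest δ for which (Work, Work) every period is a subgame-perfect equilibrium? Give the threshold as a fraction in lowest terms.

10/17

Fay: cooperation gives 10 each period; deviation gives 16 once then 2 forever.
  10/(1−δ) ≥ 16 + 2δ/(1−δ) ⇒ δ ≥ 6/14 = 3/7.
Lena: cooperation gives 14 each period; deviation gives 24 once then 7 forever.
  δ ≥ 10/17.
Both must hold, so the binding constraint is Lena's: δ ≥ 10/17.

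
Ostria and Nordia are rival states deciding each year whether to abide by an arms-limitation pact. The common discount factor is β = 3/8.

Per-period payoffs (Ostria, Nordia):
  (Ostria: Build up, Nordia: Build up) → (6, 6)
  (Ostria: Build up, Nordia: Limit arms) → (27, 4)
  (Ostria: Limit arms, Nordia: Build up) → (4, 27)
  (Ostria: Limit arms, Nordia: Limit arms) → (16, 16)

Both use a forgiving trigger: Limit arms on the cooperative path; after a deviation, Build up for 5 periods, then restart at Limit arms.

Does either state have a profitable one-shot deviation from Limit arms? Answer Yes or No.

Yes

IC: β+…+β^5 ≥ (27−16)/(16−6) = 11/10.
At β = 3/8: partial sum = 0.5956 < 1.1000. Cooperation not sustainable.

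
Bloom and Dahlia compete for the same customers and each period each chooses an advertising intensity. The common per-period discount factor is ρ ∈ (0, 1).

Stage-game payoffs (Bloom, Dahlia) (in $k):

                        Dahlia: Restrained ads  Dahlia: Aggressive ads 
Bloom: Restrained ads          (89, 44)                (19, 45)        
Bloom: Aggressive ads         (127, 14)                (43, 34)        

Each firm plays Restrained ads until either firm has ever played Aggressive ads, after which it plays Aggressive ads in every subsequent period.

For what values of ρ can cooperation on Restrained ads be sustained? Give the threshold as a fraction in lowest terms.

19/42

Bloom: cooperation gives 89 each period; deviation gives 127 once then 43 forever.
  89/(1−ρ) ≥ 127 + 43ρ/(1−ρ) ⇒ ρ ≥ 38/84 = 19/42.
Dahlia: cooperation gives 44 each period; deviation gives 45 once then 34 forever.
  ρ ≥ 1/11.
Both must hold, so the binding constraint is Bloom's: ρ ≥ 19/42.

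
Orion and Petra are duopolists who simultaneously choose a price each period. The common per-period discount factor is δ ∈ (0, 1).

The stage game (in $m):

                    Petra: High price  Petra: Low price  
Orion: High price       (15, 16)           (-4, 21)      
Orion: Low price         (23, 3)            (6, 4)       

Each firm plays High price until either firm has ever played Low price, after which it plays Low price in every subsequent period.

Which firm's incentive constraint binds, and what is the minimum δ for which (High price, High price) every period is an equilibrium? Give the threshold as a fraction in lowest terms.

Orion: cooperation gives 15 each period; deviation gives 23 once then 6 forever.
  15/(1−δ) ≥ 23 + 6δ/(1−δ) ⇒ δ ≥ 8/17.
Petra: cooperation gives 16 each period; deviation gives 21 once then 4 forever.
  δ ≥ 5/17.
Both must hold, so the binding constraint is Orion's: δ ≥ 8/17.

Orion; δ ≥ 8/17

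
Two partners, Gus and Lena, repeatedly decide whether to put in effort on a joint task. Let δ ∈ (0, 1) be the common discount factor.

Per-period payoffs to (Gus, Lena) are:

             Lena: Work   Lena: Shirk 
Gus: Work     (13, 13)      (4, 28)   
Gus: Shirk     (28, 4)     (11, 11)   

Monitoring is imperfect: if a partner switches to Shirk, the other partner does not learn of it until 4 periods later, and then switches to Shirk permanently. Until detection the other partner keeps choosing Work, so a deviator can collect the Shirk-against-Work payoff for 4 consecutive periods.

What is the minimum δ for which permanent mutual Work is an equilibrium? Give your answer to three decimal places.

0.969

A deviator earns 28 for 4 periods, then 11 forever; cooperating earns 13 forever. Multiplying the IC by (1−δ):
13 ≥ 28(1−δ^4) + 11δ^4, so 17·δ^4 ≥ 15 and δ^4 ≥ 15/17.
δ ≥ (15/17)^(1/4) ≈ 0.969.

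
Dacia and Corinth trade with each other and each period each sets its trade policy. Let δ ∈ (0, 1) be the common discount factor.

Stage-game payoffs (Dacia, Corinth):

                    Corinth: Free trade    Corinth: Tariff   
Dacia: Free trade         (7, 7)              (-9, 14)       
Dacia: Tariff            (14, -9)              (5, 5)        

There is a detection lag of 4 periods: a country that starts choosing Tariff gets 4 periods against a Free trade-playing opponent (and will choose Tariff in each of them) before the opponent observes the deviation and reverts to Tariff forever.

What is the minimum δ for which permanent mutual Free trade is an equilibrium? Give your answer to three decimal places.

0.939

Deviating for the 4 undetected periods gains 14−7 = 7 per period over cooperation, then loses 7−5 = 2 per period forever once punishment starts.
Gain: 7(1 + δ + … + δ^3); loss: 2·δ^4/(1−δ).
No profitable deviation ⇔ 7(1−δ^4) ≤ 2·δ^4, i.e. δ^4 ≥ 7/(7+2) = 7/9.
Hence δ ≥ (7/9)^(1/4) ≈ 0.939.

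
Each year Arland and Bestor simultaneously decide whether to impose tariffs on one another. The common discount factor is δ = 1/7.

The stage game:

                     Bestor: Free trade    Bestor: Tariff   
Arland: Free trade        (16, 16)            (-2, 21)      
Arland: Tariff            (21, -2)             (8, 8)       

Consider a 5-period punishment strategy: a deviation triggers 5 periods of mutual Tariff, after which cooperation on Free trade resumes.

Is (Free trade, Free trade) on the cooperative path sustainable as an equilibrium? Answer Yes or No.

No

IC: δ+…+δ^5 ≥ (21−16)/(16−8) = 5/8.
At δ = 1/7: partial sum = 0.1667 < 0.6250. Cooperation not sustainable.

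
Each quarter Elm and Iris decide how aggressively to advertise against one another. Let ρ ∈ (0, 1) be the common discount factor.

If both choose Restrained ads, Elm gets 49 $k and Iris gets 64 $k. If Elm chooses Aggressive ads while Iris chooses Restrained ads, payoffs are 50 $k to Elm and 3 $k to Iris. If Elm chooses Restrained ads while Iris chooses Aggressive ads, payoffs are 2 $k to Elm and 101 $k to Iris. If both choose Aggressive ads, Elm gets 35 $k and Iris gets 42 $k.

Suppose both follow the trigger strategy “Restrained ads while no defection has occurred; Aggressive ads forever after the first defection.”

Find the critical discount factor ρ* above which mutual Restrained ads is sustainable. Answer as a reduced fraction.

37/59

For Elm: deviation gain 50−49 = 1, per-period punishment loss 49−35 = 14. IC gives ρ ≥ 1/15.
For Iris: gain 37, loss 22 per period, so ρ ≥ 37/59.
The tighter constraint is Iris's, so cooperation needs ρ ≥ 37/59.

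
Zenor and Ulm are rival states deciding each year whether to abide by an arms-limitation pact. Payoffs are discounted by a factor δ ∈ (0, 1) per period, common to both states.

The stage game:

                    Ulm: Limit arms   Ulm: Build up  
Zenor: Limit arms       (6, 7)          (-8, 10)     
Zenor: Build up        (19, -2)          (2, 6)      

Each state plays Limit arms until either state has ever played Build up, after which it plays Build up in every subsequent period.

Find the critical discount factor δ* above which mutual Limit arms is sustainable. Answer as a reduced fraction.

For Zenor: deviation gain 19−6 = 13, per-period punishment loss 6−2 = 4. IC gives δ ≥ 13/17.
For Ulm: gain 3, loss 1 per period, so δ ≥ 3/4.
The tighter constraint is Zenor's, so cooperation needs δ ≥ 13/17.

13/17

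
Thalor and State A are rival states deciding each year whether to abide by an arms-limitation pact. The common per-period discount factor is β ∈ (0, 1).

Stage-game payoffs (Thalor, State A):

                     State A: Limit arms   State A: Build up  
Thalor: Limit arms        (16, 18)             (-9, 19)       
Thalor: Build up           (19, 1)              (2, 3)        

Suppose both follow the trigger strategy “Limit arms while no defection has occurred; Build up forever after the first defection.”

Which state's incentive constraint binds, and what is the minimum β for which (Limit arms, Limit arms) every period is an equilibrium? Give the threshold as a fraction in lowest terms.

Thalor; β ≥ 3/17

For Thalor: deviation gain 19−16 = 3, per-period punishment loss 16−2 = 14. IC gives β ≥ 3/17.
For State A: gain 1, loss 15 per period, so β ≥ 1/16.
The tighter constraint is Thalor's, so cooperation needs β ≥ 3/17.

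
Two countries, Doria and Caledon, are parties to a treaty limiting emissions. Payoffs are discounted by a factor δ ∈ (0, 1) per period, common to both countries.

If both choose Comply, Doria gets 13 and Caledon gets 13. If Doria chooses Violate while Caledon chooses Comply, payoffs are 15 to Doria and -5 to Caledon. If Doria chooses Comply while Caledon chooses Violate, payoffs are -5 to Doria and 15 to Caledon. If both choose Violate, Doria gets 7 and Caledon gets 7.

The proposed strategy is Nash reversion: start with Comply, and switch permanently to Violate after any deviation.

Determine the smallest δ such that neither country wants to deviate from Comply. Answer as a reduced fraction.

1/4

Under grim trigger the critical discount factor is (T−C)/(T−P) with T = 15, C = 13, P = 7.
δ* = (15−13)/(15−7) = 2/8 = 1/4.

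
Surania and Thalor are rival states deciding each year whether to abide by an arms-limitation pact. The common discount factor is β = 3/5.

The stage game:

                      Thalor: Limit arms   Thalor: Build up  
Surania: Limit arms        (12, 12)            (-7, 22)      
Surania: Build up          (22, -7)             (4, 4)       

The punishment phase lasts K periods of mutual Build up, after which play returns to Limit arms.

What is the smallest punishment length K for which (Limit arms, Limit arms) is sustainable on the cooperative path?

IC: β(1−β^K)/(1−β) ≥ (22−12)/(12−4) = 5/4.
With β = 3/5: need 1 − β^K ≥ 5/4·(1−3/5)/(3/5), i.e. β^K ≤ 0.1667.
Since (3/5)^3 = 0.2160 and (3/5)^4 = 0.1296, the smallest such K is 4.

4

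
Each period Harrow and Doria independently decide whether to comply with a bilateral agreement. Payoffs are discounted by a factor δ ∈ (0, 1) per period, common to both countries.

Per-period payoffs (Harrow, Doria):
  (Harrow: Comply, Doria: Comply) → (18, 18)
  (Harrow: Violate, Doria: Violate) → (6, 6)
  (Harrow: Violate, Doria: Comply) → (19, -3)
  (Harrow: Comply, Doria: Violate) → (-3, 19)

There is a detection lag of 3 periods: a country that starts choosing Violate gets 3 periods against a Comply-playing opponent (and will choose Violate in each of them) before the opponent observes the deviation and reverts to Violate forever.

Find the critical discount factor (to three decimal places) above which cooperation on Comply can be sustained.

Deviating for the 3 undetected periods gains 19−18 = 1 per period over cooperation, then loses 18−6 = 12 per period forever once punishment starts.
Gain: 1(1 + δ + … + δ^2); loss: 12·δ^3/(1−δ).
No profitable deviation ⇔ 1(1−δ^3) ≤ 12·δ^3, i.e. δ^3 ≥ 1/(1+12) = 1/13.
Hence δ ≥ (1/13)^(1/3) ≈ 0.425.

0.425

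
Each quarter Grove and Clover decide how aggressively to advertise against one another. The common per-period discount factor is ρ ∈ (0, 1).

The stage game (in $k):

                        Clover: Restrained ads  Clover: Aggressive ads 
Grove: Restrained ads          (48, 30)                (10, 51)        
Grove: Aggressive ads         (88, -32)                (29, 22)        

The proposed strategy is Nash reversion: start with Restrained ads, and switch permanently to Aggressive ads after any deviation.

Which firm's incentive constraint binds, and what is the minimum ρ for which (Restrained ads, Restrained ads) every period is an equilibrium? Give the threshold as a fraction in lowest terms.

For Grove: deviation gain 88−48 = 40, per-period punishment loss 48−29 = 19. IC gives ρ ≥ 40/59.
For Clover: gain 21, loss 8 per period, so ρ ≥ 21/29.
The tighter constraint is Clover's, so cooperation needs ρ ≥ 21/29.

Clover; ρ ≥ 21/29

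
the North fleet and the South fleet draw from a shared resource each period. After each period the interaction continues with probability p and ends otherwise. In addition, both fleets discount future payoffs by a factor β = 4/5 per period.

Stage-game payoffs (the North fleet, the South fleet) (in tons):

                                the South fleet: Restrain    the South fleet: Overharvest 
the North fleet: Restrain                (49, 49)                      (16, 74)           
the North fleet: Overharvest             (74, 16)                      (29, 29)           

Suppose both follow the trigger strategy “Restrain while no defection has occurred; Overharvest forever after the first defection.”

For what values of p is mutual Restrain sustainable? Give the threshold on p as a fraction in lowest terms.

Expected continuation weight on next period's payoff is β·p = 4/5·p, which plays the role of the discount factor.
Cooperation requires 4/5·p ≥ (74−49)/(74−29) = 5/9, hence p ≥ 25/36.

25/36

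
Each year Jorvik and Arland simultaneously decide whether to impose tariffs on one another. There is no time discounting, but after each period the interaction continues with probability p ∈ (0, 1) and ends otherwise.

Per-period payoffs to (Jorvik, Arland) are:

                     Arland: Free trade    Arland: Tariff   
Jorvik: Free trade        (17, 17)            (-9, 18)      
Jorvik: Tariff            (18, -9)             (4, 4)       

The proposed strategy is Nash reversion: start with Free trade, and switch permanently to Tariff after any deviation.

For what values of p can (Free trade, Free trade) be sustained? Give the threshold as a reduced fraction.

With no time discounting, the continuation probability p plays the role of the discount factor.
Grim-trigger IC: 17/(1−p) ≥ 18 + 4p/(1−p) ⇒ p ≥ (18−17)/(18−4) = 1/14.

1/14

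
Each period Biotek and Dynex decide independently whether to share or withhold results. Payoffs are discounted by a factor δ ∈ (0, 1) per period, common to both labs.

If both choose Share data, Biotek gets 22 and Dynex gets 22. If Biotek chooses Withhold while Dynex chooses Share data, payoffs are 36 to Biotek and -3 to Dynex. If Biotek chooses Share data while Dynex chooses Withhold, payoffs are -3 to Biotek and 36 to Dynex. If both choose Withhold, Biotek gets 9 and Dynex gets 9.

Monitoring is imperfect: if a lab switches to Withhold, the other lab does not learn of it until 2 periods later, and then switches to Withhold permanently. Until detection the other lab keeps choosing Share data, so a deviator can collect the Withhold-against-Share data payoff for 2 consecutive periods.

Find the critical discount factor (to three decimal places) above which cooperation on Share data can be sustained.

A deviator earns 36 for 2 periods, then 9 forever; cooperating earns 22 forever. Multiplying the IC by (1−δ):
22 ≥ 36(1−δ^2) + 9δ^2, so 27·δ^2 ≥ 14 and δ^2 ≥ 14/27.
δ ≥ (14/27)^(1/2) ≈ 0.720.

0.720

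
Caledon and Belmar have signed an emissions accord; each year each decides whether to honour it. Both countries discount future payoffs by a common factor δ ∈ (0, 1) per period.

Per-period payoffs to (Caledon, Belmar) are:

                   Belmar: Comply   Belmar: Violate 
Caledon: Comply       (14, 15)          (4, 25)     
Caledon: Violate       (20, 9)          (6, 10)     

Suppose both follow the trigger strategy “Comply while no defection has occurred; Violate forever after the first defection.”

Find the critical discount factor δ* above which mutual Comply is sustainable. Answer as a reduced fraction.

Caledon's threshold: (20−14)/(20−6) = 3/7.
Belmar's threshold: (25−15)/(25−10) = 2/3.
3/7 < 2/3, so Belmar binds and δ* = 2/3.

2/3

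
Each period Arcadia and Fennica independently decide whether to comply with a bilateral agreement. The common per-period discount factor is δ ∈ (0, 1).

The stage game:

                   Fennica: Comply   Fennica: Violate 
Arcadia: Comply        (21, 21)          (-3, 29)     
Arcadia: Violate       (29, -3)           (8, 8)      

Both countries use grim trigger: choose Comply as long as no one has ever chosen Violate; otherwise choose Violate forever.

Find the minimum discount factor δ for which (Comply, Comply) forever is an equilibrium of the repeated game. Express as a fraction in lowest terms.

8/21

Under grim trigger the critical discount factor is (T−C)/(T−P) with T = 29, C = 21, P = 8.
δ* = (29−21)/(29−8) = 8/21.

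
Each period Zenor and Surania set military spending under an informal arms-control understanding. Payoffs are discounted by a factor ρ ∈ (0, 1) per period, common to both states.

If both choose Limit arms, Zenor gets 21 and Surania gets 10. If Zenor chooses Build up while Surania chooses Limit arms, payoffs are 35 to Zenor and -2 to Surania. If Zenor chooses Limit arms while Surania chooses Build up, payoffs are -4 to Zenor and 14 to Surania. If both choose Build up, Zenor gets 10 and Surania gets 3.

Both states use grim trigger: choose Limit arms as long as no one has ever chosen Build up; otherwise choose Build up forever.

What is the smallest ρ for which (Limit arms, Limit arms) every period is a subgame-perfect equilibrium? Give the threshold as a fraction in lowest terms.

14/25

Zenor's threshold: (35−21)/(35−10) = 14/25.
Surania's threshold: (14−10)/(14−3) = 4/11.
14/25 > 4/11, so Zenor binds and ρ* = 14/25.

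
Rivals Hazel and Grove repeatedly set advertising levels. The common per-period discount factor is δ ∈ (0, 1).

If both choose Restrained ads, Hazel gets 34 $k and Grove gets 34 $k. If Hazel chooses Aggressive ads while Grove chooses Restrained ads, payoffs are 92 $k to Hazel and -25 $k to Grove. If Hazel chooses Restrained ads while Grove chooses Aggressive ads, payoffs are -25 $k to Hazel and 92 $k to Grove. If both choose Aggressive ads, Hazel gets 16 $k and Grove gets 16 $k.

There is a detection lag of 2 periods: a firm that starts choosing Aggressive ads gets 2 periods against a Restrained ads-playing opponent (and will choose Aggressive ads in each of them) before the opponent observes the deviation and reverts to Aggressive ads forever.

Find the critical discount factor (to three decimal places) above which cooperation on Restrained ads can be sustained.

0.874

Deviating for the 2 undetected periods gains 92−34 = 58 per period over cooperation, then loses 34−16 = 18 per period forever once punishment starts.
Gain: 58(1 + δ + … + δ^1); loss: 18·δ^2/(1−δ).
No profitable deviation ⇔ 58(1−δ^2) ≤ 18·δ^2, i.e. δ^2 ≥ 58/(58+18) = 29/38.
Hence δ ≥ (29/38)^(1/2) ≈ 0.874.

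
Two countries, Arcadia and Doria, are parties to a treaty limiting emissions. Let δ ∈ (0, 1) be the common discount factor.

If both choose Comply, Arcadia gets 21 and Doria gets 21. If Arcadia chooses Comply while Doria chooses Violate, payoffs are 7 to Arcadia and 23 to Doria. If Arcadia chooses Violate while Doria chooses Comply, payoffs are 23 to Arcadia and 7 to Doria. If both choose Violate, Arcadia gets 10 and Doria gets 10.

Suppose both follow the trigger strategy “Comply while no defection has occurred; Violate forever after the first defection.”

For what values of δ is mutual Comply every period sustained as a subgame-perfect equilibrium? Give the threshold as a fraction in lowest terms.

Cooperation forever yields 21 each period: 21/(1−δ).
Deviating yields 23 once, then 10 forever: 23 + 10δ/(1−δ).
No profitable deviation requires 21/(1−δ) ≥ 23 + 10δ/(1−δ).
Multiplying by (1−δ): 21 ≥ 23(1−δ) + 10δ = 23 − 13δ.
So 13δ ≥ 2, i.e. δ ≥ 2/13.

2/13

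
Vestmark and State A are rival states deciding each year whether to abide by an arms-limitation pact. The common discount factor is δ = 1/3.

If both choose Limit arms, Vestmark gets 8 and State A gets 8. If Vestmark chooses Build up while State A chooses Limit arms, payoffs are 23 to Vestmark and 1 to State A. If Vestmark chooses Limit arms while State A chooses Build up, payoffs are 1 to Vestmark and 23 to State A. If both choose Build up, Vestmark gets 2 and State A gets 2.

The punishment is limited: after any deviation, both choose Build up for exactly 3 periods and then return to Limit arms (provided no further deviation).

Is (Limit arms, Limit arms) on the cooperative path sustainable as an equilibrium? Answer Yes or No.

No

Comparing payoff streams over the 4 periods until play realigns: cooperate → 8(1+δ+…+δ^3); deviate → 23 + 2(δ+…+δ^3).
Cooperation is sustained iff (8−2)(δ+…+δ^3) ≥ 23−8.
δ+…+δ^3 = 1/3·(1−(1/3)^3)/(1−1/3) = 0.4815, and (23−8)/(8−2) = 2.5000.
0.4815 < 2.5000, so cooperation is not sustainable.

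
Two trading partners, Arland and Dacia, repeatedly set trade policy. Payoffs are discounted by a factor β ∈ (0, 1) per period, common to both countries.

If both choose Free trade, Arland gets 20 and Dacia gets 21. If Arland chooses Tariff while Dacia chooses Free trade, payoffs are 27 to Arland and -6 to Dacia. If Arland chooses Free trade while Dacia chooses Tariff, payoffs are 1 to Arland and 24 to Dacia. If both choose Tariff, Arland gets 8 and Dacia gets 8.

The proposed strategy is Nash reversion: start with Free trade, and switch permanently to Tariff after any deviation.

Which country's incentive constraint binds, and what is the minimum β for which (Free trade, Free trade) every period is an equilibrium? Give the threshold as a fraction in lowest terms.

Arland's threshold: (27−20)/(27−8) = 7/19.
Dacia's threshold: (24−21)/(24−8) = 3/16.
7/19 > 3/16, so Arland binds and β* = 7/19.

Arland; β ≥ 7/19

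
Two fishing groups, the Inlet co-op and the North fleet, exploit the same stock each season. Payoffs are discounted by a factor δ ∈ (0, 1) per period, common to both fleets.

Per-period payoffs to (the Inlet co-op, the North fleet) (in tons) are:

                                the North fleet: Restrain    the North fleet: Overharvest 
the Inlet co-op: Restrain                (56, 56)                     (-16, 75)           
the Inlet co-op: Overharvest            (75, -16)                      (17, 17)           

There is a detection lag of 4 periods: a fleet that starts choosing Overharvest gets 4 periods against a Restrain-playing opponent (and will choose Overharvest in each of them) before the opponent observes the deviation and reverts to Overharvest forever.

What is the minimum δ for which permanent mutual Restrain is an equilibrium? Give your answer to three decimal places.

A deviator earns 75 for 4 periods, then 17 forever; cooperating earns 56 forever. Multiplying the IC by (1−δ):
56 ≥ 75(1−δ^4) + 17δ^4, so 58·δ^4 ≥ 19 and δ^4 ≥ 19/58.
δ ≥ (19/58)^(1/4) ≈ 0.757.

0.757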